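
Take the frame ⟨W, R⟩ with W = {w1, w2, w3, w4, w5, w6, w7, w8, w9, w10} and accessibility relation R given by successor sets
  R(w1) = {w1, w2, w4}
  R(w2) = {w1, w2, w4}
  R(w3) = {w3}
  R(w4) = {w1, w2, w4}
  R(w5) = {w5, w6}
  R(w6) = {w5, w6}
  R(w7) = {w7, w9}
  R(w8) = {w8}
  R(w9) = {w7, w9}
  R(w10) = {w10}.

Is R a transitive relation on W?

Yes

Transitive: yes — every two-step R-path is closed by a direct edge.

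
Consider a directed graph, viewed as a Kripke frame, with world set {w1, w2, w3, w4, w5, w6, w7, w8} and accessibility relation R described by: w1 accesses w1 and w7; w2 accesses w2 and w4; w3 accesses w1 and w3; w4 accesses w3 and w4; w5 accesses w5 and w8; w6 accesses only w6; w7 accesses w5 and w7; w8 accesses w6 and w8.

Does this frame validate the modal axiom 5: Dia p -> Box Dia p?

No

The schema 5 characterises exactly the Euclidean frames.
Euclidean: no — w1 R w7 and w1 R w1, but not w7 R w1.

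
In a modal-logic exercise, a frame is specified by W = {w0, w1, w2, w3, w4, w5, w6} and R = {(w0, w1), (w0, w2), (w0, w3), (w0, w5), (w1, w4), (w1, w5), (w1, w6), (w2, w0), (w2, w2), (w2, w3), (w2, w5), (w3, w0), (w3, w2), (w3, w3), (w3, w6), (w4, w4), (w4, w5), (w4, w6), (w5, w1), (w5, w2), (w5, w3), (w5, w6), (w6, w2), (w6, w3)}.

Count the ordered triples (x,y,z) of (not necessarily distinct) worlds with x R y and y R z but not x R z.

Enumerating: (w0,w1,w4), (w0,w1,w6), (w0,w2,w0), (w0,w3,w0), (w0,w3,w6), (w0,w5,w6), (w1,w5,w1), (w1,w5,w2), (w1,w5,w3), (w1,w6,w2), (w1,w6,w3), (w2,w0,w1), … and 20 more.
Total: 32.

32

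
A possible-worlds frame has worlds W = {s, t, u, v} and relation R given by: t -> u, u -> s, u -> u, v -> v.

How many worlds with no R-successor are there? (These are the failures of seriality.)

1

Enumerating: s.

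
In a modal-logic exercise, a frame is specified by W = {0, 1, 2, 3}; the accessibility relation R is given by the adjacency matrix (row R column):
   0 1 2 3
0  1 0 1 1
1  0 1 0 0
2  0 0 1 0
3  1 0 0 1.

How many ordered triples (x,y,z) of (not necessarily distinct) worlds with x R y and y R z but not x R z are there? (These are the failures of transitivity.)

1

Enumerating: (3,0,2).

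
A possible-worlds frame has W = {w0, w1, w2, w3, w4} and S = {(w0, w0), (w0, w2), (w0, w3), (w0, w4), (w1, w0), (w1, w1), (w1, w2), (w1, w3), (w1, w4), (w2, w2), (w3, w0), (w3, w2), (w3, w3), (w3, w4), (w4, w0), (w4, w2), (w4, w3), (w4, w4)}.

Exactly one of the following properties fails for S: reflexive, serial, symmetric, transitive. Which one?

Reflexive: yes — every world is S-related to itself.
Serial: yes — every world has a successor (e.g. w0 S w0).
Symmetric: no — w0 S w2 but not w2 S w0.
Transitive: yes — every two-step S-path is closed by a direct edge.
Only symmetric fails.

symmetric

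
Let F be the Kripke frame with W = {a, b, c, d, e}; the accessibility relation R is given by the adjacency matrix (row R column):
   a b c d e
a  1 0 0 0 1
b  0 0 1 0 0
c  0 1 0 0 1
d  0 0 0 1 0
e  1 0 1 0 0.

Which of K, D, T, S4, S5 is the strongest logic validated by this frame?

D

Serial (axiom D): yes — every world has a successor (e.g. a R a).
Reflexive (axiom T): no — b is not related to itself.
Transitive (axiom 4): no — a R e and e R c, but not a R c.
Euclidean (axiom 5): no — c R b and c R e, but not b R e.
So F validates K, D; T would additionally require R to be reflexive. The strongest is D.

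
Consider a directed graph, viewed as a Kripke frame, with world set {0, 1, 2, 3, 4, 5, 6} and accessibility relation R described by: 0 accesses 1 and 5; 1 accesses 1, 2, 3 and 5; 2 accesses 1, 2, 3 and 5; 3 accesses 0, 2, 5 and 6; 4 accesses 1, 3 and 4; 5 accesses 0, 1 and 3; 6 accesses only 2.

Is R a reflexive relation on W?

Reflexive: no — 0 is not related to itself.

No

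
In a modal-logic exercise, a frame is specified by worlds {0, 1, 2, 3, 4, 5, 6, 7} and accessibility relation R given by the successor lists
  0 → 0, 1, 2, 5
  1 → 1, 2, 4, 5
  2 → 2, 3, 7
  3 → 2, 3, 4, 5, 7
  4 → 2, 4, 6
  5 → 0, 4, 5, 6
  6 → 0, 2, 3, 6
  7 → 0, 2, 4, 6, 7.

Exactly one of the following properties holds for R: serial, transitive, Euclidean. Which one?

Serial: yes — every world has a successor (e.g. 0 R 0).
Transitive: no — 0 R 1 and 1 R 4, but not 0 R 4.
Euclidean: no — 0 R 2 and 0 R 1, but not 2 R 1.
Only serial holds.

serial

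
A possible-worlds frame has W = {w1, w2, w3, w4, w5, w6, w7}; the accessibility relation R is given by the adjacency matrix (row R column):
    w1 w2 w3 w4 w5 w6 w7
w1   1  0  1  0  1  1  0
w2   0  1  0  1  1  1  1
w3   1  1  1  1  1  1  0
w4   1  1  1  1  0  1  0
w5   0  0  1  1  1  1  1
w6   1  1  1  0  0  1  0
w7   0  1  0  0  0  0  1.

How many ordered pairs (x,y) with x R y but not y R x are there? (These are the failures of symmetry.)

8

Enumerating: (w1,w5), (w2,w5), (w3,w2), (w4,w1), (w4,w6), (w5,w4), (w5,w6), (w5,w7).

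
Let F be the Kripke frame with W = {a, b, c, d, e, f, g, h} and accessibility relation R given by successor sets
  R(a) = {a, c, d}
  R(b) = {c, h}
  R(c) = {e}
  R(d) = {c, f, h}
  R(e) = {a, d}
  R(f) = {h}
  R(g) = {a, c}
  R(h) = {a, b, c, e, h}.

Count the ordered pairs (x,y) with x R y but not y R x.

Enumerating: (a,c), (a,d), (b,c), (c,e), (d,c), (d,f), (d,h), (e,a), (e,d), (f,h), (g,a), (g,c), (h,a), (h,c), (h,e).

15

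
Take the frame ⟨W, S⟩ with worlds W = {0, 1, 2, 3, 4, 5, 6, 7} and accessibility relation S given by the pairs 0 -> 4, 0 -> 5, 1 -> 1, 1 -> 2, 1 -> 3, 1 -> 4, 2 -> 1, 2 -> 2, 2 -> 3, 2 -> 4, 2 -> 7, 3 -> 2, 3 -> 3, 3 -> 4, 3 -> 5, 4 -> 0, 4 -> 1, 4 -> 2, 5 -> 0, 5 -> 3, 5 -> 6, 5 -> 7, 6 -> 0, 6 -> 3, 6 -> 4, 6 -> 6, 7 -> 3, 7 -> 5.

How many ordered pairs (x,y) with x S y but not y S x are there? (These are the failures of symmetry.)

Enumerating: (1,3), (2,7), (3,4), (5,6), (6,0), (6,3), (6,4), (7,3).

8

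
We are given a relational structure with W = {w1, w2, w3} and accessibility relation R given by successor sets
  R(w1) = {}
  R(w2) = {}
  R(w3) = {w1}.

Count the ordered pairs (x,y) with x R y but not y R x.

Enumerating: (w3,w1).

1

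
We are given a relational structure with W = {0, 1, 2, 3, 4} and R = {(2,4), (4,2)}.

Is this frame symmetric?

Yes

Symmetric: yes — every pair in R has its reverse in R.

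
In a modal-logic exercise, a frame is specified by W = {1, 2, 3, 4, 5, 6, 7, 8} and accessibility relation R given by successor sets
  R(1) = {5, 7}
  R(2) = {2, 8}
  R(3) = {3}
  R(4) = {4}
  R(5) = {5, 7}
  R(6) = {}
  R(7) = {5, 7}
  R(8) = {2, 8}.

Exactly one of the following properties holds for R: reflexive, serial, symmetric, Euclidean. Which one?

Reflexive: no — 1 is not related to itself.
Serial: no — 6 has no R-successor.
Symmetric: no — 1 R 5 but not 5 R 1.
Euclidean: yes — any two successors of a common world are R-related.
Only Euclidean holds.

Euclidean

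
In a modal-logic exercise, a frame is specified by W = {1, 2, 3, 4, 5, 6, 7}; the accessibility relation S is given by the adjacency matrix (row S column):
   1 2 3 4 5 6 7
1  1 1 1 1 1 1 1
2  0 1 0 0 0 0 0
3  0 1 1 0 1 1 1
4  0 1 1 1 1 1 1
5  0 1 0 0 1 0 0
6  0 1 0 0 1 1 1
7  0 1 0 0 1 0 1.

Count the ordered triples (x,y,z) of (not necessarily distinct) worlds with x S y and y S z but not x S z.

0

S is transitive; there are no such tuples.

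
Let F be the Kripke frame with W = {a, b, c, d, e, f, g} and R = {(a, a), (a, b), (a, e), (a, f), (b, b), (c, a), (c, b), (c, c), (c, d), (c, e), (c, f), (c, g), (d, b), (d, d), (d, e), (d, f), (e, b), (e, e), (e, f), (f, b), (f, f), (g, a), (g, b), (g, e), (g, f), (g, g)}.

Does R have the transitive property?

Yes

Transitive: yes — every two-step R-path is closed by a direct edge.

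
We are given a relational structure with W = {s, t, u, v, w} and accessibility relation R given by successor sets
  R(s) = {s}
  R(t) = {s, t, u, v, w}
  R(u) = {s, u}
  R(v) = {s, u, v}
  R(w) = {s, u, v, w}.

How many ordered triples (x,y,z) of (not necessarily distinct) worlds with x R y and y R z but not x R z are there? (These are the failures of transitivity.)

0

R is transitive; there are no such tuples.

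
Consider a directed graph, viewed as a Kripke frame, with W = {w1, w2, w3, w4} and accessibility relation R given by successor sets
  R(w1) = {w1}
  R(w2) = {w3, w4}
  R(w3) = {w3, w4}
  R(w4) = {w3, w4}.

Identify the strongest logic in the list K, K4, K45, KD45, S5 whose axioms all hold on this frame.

KD45

Transitive (axiom 4): yes — every two-step R-path is closed by a direct edge.
Euclidean (axiom 5): yes — any two successors of a common world are R-related.
Serial (axiom D): yes — every world has a successor (e.g. w1 R w1).
Reflexive (axiom T): no — w2 is not related to itself.
So F validates K, K4, K45, KD45; S5 would additionally require R to be reflexive. The strongest is KD45.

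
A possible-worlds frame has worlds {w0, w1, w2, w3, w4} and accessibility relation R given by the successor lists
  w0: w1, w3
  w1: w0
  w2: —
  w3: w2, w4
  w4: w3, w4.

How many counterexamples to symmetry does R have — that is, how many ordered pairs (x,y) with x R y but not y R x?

2

Enumerating: (w0,w3), (w3,w2).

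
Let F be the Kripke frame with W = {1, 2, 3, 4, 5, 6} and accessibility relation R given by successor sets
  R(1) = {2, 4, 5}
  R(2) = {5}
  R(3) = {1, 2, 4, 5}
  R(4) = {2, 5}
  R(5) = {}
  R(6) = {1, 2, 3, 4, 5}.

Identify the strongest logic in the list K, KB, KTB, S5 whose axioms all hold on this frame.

K

Symmetric (axiom B): no — 1 R 2 but not 2 R 1.
Reflexive (axiom T): no — 1 is not related to itself.
Euclidean (axiom 5): no — 1 R 2 and 1 R 4, but not 2 R 4.
So F validates K; KB would additionally require R to be symmetric. The strongest is K.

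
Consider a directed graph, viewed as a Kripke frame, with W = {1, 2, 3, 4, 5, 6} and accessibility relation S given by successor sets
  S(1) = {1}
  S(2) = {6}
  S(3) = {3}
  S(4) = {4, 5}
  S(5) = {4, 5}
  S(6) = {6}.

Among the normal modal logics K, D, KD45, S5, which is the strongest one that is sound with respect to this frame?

KD45

Serial (axiom D): yes — every world has a successor (e.g. 1 S 1).
Euclidean (axiom 5): yes — any two successors of a common world are S-related.
Transitive (axiom 4): yes — every two-step S-path is closed by a direct edge.
Reflexive (axiom T): no — 2 is not related to itself.
So F validates K, D, KD45; S5 would additionally require S to be reflexive. The strongest is KD45.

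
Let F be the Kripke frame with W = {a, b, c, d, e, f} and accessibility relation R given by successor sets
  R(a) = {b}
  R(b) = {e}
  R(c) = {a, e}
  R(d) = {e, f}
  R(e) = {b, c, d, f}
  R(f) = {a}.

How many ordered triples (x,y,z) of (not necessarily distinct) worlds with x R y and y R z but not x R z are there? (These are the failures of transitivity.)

Enumerating: (a,b,e), (b,e,b), (b,e,c), (b,e,d), (b,e,f), (c,a,b), (c,e,b), (c,e,c), (c,e,d), (c,e,f), (d,e,b), (d,e,c), … and 8 more.
Total: 20.

20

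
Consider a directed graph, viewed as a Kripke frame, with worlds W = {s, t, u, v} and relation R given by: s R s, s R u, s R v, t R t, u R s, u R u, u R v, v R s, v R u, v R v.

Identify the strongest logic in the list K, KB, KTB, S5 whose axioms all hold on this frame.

Symmetric (axiom B): yes — every pair in R has its reverse in R.
Reflexive (axiom T): yes — every world is R-related to itself.
Euclidean (axiom 5): yes — any two successors of a common world are R-related.
So F validates K, KB, KTB, S5. The strongest is S5.

S5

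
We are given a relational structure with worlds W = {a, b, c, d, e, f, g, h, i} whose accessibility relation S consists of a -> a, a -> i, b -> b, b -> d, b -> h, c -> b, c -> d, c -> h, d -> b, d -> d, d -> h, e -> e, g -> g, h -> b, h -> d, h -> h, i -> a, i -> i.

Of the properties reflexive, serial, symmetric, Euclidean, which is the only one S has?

Reflexive: no — c is not related to itself.
Serial: no — f has no S-successor.
Symmetric: no — c S b but not b S c.
Euclidean: yes — any two successors of a common world are S-related.
Only Euclidean holds.

Euclidean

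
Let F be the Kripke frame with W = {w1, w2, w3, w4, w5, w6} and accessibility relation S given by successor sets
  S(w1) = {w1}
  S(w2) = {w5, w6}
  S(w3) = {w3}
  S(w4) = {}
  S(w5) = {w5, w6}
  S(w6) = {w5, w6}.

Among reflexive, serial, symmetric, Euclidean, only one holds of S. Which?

Reflexive: no — w2 is not related to itself.
Serial: no — w4 has no S-successor.
Symmetric: no — w2 S w5 but not w5 S w2.
Euclidean: yes — any two successors of a common world are S-related.
Only Euclidean holds.

Euclidean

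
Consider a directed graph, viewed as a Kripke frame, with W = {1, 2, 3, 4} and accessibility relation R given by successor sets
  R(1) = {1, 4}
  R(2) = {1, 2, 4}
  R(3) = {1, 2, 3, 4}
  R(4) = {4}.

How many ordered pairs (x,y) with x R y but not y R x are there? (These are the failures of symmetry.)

6

Enumerating: (1,4), (2,1), (2,4), (3,1), (3,2), (3,4).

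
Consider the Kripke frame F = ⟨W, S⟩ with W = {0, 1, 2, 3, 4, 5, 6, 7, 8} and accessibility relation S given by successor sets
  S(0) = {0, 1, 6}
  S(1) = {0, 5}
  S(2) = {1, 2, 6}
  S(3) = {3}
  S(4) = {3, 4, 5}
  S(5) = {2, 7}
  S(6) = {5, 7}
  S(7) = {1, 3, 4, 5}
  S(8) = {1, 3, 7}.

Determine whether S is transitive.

Transitive: no — 0 S 1 and 1 S 5, but not 0 S 5.

No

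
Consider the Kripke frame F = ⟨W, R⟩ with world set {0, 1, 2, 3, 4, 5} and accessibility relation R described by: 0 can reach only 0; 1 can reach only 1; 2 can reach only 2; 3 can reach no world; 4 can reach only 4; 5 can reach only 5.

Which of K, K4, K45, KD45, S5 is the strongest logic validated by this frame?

K45

Transitive (axiom 4): yes — every two-step R-path is closed by a direct edge.
Euclidean (axiom 5): yes — any two successors of a common world are R-related.
Serial (axiom D): no — 3 has no R-successor.
Reflexive (axiom T): no — 3 is not related to itself.
So F validates K, K4, K45; KD45 would additionally require R to be serial. The strongest is K45.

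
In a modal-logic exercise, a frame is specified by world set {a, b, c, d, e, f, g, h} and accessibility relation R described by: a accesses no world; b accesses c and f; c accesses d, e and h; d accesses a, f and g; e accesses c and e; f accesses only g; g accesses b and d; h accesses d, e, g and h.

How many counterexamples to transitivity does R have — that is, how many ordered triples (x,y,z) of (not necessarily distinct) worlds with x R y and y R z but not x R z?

24

Enumerating: (b,c,d), (b,c,e), (b,c,h), (b,f,g), (c,d,a), (c,d,f), (c,d,g), (c,e,c), (c,h,g), (d,g,b), (d,g,d), (e,c,d), … and 12 more.
Total: 24.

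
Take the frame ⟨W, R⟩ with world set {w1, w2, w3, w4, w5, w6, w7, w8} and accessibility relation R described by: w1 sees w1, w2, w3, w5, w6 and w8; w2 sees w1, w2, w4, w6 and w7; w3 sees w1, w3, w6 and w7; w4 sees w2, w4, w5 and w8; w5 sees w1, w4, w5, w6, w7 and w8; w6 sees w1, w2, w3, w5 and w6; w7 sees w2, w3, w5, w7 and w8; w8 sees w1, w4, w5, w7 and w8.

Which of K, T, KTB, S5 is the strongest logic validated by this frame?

Reflexive (axiom T): yes — every world is R-related to itself.
Symmetric (axiom B): yes — every pair in R has its reverse in R.
Euclidean (axiom 5): no — w1 R w2 and w1 R w3, but not w2 R w3.
So F validates K, T, KTB; S5 would additionally require R to be Euclidean. The strongest is KTB.

KTB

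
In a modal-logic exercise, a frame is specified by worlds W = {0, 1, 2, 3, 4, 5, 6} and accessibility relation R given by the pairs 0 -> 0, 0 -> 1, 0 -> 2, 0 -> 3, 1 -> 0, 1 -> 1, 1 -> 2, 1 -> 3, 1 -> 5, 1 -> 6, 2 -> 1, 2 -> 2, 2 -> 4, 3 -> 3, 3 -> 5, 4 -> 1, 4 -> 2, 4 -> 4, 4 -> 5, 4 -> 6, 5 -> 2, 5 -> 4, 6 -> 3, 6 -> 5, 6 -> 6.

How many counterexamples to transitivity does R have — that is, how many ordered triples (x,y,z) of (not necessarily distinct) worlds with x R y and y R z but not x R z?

Enumerating: (0,1,5), (0,1,6), (0,2,4), (0,3,5), (1,2,4), (1,5,4), (2,1,0), (2,1,3), (2,1,5), (2,1,6), (2,4,5), (2,4,6), … and 11 more.
Total: 23.

23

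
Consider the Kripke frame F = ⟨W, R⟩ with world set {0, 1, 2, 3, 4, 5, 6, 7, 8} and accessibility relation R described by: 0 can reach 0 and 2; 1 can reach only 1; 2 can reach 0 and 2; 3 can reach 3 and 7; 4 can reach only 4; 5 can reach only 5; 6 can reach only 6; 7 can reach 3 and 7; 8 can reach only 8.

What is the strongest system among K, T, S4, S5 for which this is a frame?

S5

Reflexive (axiom T): yes — every world is R-related to itself.
Transitive (axiom 4): yes — every two-step R-path is closed by a direct edge.
Euclidean (axiom 5): yes — any two successors of a common world are R-related.
So F validates K, T, S4, S5. The strongest is S5.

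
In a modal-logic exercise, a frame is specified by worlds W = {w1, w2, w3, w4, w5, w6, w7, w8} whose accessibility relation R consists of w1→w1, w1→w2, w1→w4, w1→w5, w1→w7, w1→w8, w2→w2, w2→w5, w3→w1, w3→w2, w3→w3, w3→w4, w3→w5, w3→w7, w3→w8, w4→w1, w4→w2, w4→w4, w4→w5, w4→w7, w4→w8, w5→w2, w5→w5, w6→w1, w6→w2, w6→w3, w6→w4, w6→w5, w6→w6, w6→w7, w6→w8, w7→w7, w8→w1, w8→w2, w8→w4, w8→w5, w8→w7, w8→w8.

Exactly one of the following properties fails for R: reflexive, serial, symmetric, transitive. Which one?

Reflexive: yes — every world is R-related to itself.
Serial: yes — every world has a successor (e.g. w1 R w1).
Symmetric: no — w1 R w2 but not w2 R w1.
Transitive: yes — every two-step R-path is closed by a direct edge.
Only symmetric fails.

symmetric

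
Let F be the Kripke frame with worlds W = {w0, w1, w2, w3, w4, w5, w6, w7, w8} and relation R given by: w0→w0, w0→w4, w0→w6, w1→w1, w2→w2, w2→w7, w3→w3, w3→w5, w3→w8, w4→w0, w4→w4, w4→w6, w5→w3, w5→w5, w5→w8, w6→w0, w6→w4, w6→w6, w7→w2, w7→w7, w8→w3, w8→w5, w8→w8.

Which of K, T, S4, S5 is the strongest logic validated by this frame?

S5

Reflexive (axiom T): yes — every world is R-related to itself.
Transitive (axiom 4): yes — every two-step R-path is closed by a direct edge.
Euclidean (axiom 5): yes — any two successors of a common world are R-related.
So F validates K, T, S4, S5. The strongest is S5.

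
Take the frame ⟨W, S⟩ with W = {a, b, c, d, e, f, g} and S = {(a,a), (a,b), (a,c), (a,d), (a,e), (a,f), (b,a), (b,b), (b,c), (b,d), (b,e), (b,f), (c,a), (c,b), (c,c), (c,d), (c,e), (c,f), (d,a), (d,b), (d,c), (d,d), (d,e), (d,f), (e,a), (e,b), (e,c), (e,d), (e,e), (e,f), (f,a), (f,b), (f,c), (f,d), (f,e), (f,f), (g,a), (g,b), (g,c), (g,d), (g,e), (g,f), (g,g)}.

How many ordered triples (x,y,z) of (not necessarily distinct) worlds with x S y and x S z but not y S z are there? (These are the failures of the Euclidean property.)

Enumerating: (g,a,g), (g,b,g), (g,c,g), (g,d,g), (g,e,g), (g,f,g).

6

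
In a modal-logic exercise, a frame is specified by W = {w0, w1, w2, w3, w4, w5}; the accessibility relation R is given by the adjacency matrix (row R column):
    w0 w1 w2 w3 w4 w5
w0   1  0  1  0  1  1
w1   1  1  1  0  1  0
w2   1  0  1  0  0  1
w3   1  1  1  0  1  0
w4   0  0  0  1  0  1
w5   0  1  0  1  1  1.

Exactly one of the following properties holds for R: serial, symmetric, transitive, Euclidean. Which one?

Serial: yes — every world has a successor (e.g. w0 R w0).
Symmetric: no — w0 R w4 but not w4 R w0.
Transitive: no — w0 R w4 and w4 R w3, but not w0 R w3.
Euclidean: no — w0 R w2 and w0 R w4, but not w2 R w4.
Only serial holds.

serial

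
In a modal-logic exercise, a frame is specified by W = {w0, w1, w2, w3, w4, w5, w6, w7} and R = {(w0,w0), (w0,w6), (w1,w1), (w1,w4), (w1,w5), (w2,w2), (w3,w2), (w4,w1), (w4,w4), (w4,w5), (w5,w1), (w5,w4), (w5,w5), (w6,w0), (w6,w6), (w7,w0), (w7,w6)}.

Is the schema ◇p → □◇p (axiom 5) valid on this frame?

The schema 5 characterises exactly the Euclidean frames.
Euclidean: yes — any two successors of a common world are R-related.

Yes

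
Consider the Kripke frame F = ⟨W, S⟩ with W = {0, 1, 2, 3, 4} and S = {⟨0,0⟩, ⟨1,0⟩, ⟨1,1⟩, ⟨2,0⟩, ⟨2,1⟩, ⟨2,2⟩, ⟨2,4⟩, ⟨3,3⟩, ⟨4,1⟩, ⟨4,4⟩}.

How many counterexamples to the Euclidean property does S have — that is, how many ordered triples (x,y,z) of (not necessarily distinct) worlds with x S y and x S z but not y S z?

Enumerating: (1,0,1), (2,0,1), (2,0,2), (2,0,4), (2,1,2), (2,1,4), (2,4,0), (2,4,2), (4,1,4).

9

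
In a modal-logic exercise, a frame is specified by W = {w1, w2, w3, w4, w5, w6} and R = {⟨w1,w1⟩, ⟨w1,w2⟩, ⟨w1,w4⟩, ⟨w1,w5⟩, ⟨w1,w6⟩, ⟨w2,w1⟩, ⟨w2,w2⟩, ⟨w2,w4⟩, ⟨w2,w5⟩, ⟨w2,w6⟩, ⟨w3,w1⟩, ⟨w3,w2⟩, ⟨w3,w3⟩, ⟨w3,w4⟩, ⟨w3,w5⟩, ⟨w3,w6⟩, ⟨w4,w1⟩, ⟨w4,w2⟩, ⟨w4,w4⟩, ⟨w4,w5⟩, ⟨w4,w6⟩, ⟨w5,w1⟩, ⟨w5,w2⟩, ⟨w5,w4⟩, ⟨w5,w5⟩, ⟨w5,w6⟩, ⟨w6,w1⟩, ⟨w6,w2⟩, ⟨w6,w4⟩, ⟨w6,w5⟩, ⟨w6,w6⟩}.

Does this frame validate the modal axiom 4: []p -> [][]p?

Yes

Axiom 4 corresponds to the accessibility relation being transitive.
Transitive: yes — every two-step R-path is closed by a direct edge.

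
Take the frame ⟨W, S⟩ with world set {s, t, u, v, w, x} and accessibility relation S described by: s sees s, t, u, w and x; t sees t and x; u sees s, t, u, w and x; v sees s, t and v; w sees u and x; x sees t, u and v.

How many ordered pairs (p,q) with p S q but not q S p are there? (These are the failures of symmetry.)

8

Enumerating: (s,t), (s,w), (s,x), (u,t), (v,s), (v,t), (w,x), (x,v).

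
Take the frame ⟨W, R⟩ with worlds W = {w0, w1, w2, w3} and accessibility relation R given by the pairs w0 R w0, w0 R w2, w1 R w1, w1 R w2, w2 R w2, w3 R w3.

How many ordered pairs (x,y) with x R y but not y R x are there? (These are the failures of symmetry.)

2

Enumerating: (w0,w2), (w1,w2).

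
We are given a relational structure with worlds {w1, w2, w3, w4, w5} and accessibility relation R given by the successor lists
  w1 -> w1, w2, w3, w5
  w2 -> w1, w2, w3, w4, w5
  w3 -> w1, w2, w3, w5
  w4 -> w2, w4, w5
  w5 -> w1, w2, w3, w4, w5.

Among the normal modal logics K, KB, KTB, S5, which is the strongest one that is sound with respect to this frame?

KTB

Symmetric (axiom B): yes — every pair in R has its reverse in R.
Reflexive (axiom T): yes — every world is R-related to itself.
Euclidean (axiom 5): no — w2 R w1 and w2 R w4, but not w1 R w4.
So F validates K, KB, KTB; S5 would additionally require R to be Euclidean. The strongest is KTB.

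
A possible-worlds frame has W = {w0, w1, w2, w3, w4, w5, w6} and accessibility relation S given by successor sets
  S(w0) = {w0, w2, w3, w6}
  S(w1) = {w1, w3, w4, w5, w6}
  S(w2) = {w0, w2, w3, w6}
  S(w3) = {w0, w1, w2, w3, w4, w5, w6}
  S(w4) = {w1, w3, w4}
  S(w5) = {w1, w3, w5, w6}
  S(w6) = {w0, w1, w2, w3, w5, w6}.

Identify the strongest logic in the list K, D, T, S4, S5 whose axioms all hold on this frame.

Serial (axiom D): yes — every world has a successor (e.g. w0 S w0).
Reflexive (axiom T): yes — every world is S-related to itself.
Transitive (axiom 4): no — w0 S w3 and w3 S w1, but not w0 S w1.
Euclidean (axiom 5): no — w1 S w4 and w1 S w5, but not w4 S w5.
So F validates K, D, T; S4 would additionally require S to be transitive. The strongest is T.

T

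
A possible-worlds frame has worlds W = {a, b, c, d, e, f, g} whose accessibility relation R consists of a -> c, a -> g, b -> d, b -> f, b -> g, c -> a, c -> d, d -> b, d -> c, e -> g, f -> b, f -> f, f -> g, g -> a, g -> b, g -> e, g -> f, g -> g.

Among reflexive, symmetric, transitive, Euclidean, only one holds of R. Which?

symmetric

Reflexive: no — a is not related to itself.
Symmetric: yes — every pair in R has its reverse in R.
Transitive: no — a R c and c R d, but not a R d.
Euclidean: no — a R c and a R g, but not c R g.
Only symmetric holds.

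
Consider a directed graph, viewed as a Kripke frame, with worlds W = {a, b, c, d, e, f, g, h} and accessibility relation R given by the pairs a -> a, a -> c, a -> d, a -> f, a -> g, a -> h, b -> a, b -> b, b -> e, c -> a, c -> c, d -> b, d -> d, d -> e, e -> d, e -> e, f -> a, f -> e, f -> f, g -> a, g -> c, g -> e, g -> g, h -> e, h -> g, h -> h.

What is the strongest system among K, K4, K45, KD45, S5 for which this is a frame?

Transitive (axiom 4): no — a R d and d R b, but not a R b.
Euclidean (axiom 5): no — a R c and a R d, but not c R d.
Serial (axiom D): yes — every world has a successor (e.g. a R a).
Reflexive (axiom T): yes — every world is R-related to itself.
So F validates K; K4 would additionally require R to be transitive. The strongest is K.

K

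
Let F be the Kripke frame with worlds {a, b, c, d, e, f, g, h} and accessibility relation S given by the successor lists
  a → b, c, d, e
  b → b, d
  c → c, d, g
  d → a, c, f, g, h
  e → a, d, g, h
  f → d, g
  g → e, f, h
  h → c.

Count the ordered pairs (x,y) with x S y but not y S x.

Enumerating: (a,b), (a,c), (b,d), (c,g), (d,g), (d,h), (e,d), (e,h), (g,h), (h,c).

10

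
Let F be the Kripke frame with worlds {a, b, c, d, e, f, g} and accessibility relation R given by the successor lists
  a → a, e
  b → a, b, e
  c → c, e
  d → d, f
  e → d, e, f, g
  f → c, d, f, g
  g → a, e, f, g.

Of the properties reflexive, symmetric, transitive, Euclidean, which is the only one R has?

Reflexive: yes — every world is R-related to itself.
Symmetric: no — a R e but not e R a.
Transitive: no — a R e and e R d, but not a R d.
Euclidean: no — b R e and b R a, but not e R a.
Only reflexive holds.

reflexive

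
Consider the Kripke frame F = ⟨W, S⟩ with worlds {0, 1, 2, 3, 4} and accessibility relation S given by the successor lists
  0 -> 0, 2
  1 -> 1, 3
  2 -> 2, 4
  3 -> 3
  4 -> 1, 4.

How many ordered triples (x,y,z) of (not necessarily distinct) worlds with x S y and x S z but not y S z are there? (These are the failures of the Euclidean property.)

4

Enumerating: (0,2,0), (1,3,1), (2,4,2), (4,1,4).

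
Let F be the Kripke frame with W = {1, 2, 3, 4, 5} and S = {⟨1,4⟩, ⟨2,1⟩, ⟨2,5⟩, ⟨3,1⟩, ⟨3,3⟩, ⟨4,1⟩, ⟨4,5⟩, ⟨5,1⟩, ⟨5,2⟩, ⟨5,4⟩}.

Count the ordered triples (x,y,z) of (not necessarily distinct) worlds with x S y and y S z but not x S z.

11

Enumerating: (1,4,1), (1,4,5), (2,1,4), (2,5,2), (2,5,4), (3,1,4), (4,1,4), (4,5,2), (4,5,4), (5,2,5), (5,4,5).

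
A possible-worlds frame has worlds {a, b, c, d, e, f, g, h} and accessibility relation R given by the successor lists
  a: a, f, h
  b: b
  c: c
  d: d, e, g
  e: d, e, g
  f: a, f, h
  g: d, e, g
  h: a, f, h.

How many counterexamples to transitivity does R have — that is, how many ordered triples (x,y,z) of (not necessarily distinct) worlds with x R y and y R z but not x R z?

0

R is transitive; there are no such tuples.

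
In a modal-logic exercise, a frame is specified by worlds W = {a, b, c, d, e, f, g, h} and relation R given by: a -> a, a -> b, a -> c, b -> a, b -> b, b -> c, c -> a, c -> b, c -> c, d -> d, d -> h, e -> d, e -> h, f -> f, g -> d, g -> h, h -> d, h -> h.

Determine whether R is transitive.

Yes

Transitive: yes — every two-step R-path is closed by a direct edge.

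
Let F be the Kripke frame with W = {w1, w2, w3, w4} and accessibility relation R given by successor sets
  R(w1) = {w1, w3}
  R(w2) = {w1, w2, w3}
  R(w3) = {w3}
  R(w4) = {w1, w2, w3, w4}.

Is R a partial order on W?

Reflexive: yes — every world is R-related to itself.
Transitive: yes — every two-step R-path is closed by a direct edge.
Antisymmetric: yes — no distinct pair is related both ways.
So R is a partial order.

Yes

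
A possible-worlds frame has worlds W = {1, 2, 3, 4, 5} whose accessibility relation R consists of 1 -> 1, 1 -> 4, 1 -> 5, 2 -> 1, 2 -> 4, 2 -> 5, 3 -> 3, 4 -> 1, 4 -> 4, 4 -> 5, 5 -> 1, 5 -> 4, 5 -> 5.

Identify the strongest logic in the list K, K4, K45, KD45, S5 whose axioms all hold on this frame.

Transitive (axiom 4): yes — every two-step R-path is closed by a direct edge.
Euclidean (axiom 5): yes — any two successors of a common world are R-related.
Serial (axiom D): yes — every world has a successor (e.g. 1 R 1).
Reflexive (axiom T): no — 2 is not related to itself.
So F validates K, K4, K45, KD45; S5 would additionally require R to be reflexive. The strongest is KD45.

KD45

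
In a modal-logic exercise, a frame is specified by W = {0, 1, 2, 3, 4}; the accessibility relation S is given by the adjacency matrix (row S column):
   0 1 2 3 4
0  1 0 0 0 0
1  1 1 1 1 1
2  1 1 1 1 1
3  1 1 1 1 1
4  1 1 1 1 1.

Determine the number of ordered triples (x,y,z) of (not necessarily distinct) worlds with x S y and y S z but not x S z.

0

S is transitive; there are no such tuples.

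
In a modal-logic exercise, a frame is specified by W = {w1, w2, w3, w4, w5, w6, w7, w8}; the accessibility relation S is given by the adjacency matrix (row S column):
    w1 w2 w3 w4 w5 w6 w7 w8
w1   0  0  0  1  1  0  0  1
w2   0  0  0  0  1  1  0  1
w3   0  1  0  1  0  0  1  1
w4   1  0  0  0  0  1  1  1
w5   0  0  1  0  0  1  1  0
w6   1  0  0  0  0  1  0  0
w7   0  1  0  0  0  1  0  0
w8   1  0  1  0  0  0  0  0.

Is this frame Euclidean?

No

Euclidean: no — w1 S w4 and w1 S w5, but not w4 S w5.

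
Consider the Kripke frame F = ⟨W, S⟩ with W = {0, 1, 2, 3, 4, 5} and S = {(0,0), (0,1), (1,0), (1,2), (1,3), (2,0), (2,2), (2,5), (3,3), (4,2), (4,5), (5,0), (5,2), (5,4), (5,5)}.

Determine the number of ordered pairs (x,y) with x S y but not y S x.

5

Enumerating: (1,2), (1,3), (2,0), (4,2), (5,0).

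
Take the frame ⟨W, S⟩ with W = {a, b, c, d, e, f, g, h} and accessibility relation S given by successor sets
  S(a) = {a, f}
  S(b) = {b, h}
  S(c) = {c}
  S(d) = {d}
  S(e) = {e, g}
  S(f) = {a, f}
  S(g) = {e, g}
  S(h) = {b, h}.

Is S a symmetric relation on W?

Yes

Symmetric: yes — every pair in S has its reverse in S.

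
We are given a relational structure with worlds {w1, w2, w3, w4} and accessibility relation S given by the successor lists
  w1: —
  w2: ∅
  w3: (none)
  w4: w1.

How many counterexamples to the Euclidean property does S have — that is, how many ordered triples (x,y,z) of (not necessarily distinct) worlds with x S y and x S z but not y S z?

1

Enumerating: (w4,w1,w1).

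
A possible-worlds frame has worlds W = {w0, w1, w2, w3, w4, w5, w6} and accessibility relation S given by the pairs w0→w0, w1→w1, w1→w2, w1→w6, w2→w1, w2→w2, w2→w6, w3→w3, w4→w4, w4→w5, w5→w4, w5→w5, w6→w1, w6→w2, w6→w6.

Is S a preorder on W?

Reflexive: yes — every world is S-related to itself.
Transitive: yes — every two-step S-path is closed by a direct edge.
So S is a preorder.

Yes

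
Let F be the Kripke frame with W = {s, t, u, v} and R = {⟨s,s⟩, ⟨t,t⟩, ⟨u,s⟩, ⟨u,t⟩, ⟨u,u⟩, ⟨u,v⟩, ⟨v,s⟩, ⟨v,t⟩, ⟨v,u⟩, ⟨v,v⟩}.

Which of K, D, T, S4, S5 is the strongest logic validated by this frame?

S4

Serial (axiom D): yes — every world has a successor (e.g. s R s).
Reflexive (axiom T): yes — every world is R-related to itself.
Transitive (axiom 4): yes — every two-step R-path is closed by a direct edge.
Euclidean (axiom 5): no — u R s and u R t, but not s R t.
So F validates K, D, T, S4; S5 would additionally require R to be Euclidean. The strongest is S4.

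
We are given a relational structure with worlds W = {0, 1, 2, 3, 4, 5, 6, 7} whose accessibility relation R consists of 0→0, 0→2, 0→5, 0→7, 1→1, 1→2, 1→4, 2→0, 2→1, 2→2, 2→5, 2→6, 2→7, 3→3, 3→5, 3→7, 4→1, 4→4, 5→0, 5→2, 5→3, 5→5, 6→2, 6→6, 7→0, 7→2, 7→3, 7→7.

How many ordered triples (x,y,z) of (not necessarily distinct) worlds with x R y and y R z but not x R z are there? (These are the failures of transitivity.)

Enumerating: (0,2,1), (0,2,6), (0,5,3), (0,7,3), (1,2,0), (1,2,5), (1,2,6), (1,2,7), (2,1,4), (2,5,3), (2,7,3), (3,5,0), … and 18 more.
Total: 30.

30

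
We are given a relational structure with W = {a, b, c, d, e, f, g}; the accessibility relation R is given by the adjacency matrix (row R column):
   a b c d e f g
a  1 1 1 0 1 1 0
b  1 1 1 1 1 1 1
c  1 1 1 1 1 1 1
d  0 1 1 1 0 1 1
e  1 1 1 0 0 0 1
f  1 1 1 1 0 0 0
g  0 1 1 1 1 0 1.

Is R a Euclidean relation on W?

Euclidean: no — a R e and a R f, but not e R f.

No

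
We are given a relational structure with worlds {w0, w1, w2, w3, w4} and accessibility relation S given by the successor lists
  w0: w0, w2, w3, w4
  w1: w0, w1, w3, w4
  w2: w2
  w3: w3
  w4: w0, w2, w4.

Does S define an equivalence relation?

Reflexive: yes — every world is S-related to itself.
Symmetric: no — w0 S w2 but not w2 S w0.
Transitive: no — w1 S w0 and w0 S w2, but not w1 S w2.
So S is not an equivalence relation.

No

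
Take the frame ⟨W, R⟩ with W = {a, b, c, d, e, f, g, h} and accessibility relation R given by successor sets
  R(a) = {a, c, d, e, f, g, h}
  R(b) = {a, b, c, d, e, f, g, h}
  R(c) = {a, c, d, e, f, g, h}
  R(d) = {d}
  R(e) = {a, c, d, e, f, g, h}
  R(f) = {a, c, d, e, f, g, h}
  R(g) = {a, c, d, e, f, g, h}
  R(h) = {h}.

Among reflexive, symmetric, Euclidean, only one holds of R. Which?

Reflexive: yes — every world is R-related to itself.
Symmetric: no — a R d but not d R a.
Euclidean: no — a R d and a R c, but not d R c.
Only reflexive holds.

reflexive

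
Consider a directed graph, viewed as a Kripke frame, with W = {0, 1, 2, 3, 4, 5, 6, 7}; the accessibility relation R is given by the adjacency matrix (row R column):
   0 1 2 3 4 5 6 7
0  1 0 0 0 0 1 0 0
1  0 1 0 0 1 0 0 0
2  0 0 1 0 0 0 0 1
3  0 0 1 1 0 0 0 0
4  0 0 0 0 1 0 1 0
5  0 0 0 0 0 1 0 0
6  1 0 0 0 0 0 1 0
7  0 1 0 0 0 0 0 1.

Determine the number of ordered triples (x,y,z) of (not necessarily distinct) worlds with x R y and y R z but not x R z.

6

Enumerating: (1,4,6), (2,7,1), (3,2,7), (4,6,0), (6,0,5), (7,1,4).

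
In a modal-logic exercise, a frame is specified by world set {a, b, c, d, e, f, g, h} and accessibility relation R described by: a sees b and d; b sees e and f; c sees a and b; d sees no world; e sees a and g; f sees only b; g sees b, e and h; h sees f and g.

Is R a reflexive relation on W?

Reflexive: no — a is not related to itself.

No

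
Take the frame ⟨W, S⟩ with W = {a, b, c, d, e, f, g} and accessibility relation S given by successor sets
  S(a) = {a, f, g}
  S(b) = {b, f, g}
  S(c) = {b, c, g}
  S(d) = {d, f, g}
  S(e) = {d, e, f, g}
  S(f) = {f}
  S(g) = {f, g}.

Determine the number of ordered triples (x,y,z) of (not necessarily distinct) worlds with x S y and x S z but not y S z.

19

Enumerating: (a,f,a), (a,f,g), (a,g,a), (b,f,b), (b,f,g), (b,g,b), (c,b,c), (c,g,b), (c,g,c), (d,f,d), (d,f,g), (d,g,d), … and 7 more.
Total: 19.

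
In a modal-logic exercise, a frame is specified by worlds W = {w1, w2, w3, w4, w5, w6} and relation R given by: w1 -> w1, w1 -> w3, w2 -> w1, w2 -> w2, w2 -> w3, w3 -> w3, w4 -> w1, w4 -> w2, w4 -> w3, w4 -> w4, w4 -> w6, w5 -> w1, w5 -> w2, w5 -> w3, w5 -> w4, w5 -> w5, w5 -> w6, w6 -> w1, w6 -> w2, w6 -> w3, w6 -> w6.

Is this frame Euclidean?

No

Euclidean: no — w2 R w3 and w2 R w1, but not w3 R w1.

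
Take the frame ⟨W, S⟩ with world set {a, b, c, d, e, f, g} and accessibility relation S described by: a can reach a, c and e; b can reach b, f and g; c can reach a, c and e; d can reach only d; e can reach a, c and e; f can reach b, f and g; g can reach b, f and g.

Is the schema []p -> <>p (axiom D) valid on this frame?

Yes

Axiom D corresponds to the accessibility relation being serial.
Serial: yes — every world has a successor (e.g. a S a).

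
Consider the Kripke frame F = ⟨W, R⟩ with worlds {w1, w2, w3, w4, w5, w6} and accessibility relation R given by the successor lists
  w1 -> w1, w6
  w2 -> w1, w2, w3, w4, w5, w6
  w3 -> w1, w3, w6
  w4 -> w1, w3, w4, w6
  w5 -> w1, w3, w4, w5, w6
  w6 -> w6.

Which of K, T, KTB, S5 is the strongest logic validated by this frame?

T

Reflexive (axiom T): yes — every world is R-related to itself.
Symmetric (axiom B): no — w1 R w6 but not w6 R w1.
Euclidean (axiom 5): no — w2 R w1 and w2 R w3, but not w1 R w3.
So F validates K, T; KTB would additionally require R to be symmetric. The strongest is T.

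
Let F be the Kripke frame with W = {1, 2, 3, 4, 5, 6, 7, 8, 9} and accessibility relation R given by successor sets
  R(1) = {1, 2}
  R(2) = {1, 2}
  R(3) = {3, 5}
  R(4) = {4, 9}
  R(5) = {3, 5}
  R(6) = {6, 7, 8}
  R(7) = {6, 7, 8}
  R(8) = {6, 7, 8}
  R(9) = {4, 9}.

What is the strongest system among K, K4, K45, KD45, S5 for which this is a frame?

S5

Transitive (axiom 4): yes — every two-step R-path is closed by a direct edge.
Euclidean (axiom 5): yes — any two successors of a common world are R-related.
Serial (axiom D): yes — every world has a successor (e.g. 1 R 1).
Reflexive (axiom T): yes — every world is R-related to itself.
So F validates K, K4, K45, KD45, S5. The strongest is S5.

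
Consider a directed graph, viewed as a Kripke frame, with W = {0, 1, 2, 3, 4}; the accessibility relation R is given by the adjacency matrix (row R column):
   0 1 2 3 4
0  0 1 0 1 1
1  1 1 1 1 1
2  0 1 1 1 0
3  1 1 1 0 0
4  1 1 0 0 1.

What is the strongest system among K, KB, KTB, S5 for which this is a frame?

KB

Symmetric (axiom B): yes — every pair in R has its reverse in R.
Reflexive (axiom T): no — 0 is not related to itself.
Euclidean (axiom 5): no — 0 R 3 and 0 R 4, but not 3 R 4.
So F validates K, KB; KTB would additionally require R to be reflexive. The strongest is KB.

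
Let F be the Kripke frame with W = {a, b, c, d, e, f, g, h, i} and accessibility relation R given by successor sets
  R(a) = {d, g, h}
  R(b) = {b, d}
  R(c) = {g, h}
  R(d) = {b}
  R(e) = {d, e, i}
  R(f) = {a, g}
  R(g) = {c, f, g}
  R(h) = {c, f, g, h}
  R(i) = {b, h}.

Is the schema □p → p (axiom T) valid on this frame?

The schema T characterises exactly the reflexive frames.
Reflexive: no — a is not related to itself.

No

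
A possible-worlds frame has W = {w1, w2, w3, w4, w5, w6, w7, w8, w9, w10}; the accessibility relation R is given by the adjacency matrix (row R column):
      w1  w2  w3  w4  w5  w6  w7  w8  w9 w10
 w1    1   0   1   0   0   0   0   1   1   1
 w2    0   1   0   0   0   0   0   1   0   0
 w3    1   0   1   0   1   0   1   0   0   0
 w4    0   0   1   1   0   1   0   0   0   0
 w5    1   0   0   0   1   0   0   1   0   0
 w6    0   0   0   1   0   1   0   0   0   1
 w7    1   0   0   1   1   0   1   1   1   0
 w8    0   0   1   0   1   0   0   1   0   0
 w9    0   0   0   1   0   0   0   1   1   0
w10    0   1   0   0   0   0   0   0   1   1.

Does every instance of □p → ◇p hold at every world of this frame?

Axiom D corresponds to the accessibility relation being serial.
Serial: yes — every world has a successor (e.g. w1 R w1).

Yes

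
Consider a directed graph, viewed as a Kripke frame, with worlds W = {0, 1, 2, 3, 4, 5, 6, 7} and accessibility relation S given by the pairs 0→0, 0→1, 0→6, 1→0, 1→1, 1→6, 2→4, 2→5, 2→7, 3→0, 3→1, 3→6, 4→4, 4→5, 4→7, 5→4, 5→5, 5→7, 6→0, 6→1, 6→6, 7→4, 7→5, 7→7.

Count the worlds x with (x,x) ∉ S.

2

Enumerating: 2, 3.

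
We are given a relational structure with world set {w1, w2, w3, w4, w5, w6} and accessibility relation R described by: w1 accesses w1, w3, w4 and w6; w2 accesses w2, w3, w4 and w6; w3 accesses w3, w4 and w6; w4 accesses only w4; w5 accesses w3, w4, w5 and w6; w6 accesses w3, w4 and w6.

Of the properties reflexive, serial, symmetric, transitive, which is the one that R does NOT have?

symmetric

Reflexive: yes — every world is R-related to itself.
Serial: yes — every world has a successor (e.g. w1 R w1).
Symmetric: no — w1 R w3 but not w3 R w1.
Transitive: yes — every two-step R-path is closed by a direct edge.
Only symmetric fails.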